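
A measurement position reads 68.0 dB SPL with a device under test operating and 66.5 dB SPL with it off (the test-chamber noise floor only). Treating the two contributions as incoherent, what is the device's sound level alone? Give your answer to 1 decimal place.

62.7 dB SPL

Background correction is a power subtraction:
L_src = 10·log₁₀(10^(68.0/10) − 10^(66.5/10)) = 10·log₁₀(1843000) = 62.7 dB SPL.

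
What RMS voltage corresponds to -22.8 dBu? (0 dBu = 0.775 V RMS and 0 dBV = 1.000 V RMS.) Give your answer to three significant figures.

0.0561 V

V = 0.775 V × 10^(-22.8/20).
= 0.775 × 0.07244 = 0.0561 V.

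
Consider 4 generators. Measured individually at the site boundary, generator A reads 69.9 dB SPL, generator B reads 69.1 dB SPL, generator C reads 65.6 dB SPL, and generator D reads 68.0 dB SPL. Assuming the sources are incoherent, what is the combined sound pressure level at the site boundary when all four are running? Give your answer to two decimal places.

74.45 dB SPL

Add the sources as powers (linear), then convert back to dB:
L_total = 10·log₁₀(10^(69.9/10) + 10^(69.1/10) + 10^(65.6/10) + 10^(68.0/10)) = 10·log₁₀(27840000) = 74.45 dB SPL.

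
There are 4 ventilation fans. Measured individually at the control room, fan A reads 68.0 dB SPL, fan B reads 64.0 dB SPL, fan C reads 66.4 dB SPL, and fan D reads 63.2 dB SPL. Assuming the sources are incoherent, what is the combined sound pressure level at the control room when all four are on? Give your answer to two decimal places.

71.84 dB SPL

Uncorrelated sources add in intensity (power), not in dB.
L_total = 10·log₁₀(10^(68.0/10) + 10^(64.0/10) + 10^(66.4/10) + 10^(63.2/10)) = 10·log₁₀(15280000) = 71.84 dB SPL.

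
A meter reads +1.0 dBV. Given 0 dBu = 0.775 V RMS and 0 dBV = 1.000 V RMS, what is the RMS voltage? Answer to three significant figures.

1.12 V

V = 1.000 V × 10^(+1.0/20).
= 1.000 × 1.122 = 1.12 V.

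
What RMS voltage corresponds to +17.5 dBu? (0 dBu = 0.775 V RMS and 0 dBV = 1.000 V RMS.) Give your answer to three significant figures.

V = 0.775 V × 10^(+17.5/20).
= 0.775 × 7.499 = 5.81 V.

5.81 V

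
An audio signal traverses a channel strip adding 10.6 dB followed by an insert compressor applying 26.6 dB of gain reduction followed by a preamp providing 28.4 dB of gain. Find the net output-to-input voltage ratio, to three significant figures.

4.17

Net gain = 10.6 + (−26.6) + 28.4 = 12.4 dB.
Voltage ratio = 10^(12.4/20) = 4.17.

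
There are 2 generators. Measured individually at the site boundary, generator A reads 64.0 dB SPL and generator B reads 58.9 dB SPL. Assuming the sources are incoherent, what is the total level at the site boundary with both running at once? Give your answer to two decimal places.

65.17 dB SPL

Incoherent sources sum as intensities:
L_total = 10·log₁₀(10^(64.0/10) + 10^(58.9/10)) = 10·log₁₀(3288000) = 65.17 dB SPL.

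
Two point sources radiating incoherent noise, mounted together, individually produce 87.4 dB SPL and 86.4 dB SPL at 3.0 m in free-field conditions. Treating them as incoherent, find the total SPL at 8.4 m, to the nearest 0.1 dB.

Combined at 3.0 m: 10·log₁₀(10^(87.4/10)+10^(86.4/10)) = 89.94 dB SPL.
Then apply −20·log₁₀(8.4/3.0) = -8.94 dB → 81.0 dB SPL.

81.0 dB SPL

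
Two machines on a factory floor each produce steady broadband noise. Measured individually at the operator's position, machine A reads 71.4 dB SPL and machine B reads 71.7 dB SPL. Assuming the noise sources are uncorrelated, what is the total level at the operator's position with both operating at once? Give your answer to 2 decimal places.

74.56 dB SPL

Add the sources as powers (linear), then convert back to dB:
L_total = 10·log₁₀(10^(71.4/10) + 10^(71.7/10)) = 10·log₁₀(28590000) = 74.56 dB SPL.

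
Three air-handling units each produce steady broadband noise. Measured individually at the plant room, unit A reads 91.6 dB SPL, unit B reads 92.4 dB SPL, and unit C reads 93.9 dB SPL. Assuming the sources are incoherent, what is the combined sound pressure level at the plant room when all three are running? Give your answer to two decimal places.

Add the sources as powers (linear), then convert back to dB:
L_total = 10·log₁₀(10^(91.6/10) + 10^(92.4/10) + 10^(93.9/10)) = 10·log₁₀(5638000000) = 97.51 dB SPL.

97.51 dB SPL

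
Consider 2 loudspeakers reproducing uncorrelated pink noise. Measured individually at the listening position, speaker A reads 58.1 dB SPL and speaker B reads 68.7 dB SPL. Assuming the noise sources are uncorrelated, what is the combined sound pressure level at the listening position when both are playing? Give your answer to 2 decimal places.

Incoherent sources sum as intensities:
L_total = 10·log₁₀(10^(58.1/10) + 10^(68.7/10)) = 10·log₁₀(8059000) = 69.06 dB SPL.

69.06 dB SPL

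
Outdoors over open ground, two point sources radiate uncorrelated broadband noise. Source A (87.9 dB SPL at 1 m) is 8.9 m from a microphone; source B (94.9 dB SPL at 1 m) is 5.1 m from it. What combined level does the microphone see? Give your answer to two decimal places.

81.02 dB SPL

At the listener: L_A = 87.9 − 20·log₁₀(8.9) = 68.912 dB; L_B = 94.9 − 20·log₁₀(5.1) = 80.749 dB.
Combined: 10·log₁₀(10^(68.912/10)+10^(80.749/10)) = 81.02 dB SPL.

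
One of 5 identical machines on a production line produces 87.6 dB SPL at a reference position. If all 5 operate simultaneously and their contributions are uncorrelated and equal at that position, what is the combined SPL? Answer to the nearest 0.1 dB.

94.6 dB SPL

5 equal incoherent sources raise the level by 10·log₁₀(5) = 6.99 dB.
L_total = 87.6 + 6.99 = 94.6 dB SPL.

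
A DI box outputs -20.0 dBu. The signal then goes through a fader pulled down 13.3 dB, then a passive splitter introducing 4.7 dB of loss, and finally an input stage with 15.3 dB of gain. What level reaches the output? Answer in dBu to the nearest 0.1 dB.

-22.7 dBu

Gain stages sum in dB:
-20.0 − 13.3 − 4.7 + 15.3 = -22.7 dBu.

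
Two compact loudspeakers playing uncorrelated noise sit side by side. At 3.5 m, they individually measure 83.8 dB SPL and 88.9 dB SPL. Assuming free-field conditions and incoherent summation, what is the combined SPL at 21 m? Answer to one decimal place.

74.5 dB SPL

Combined at 3.5 m: 10·log₁₀(10^(83.8/10)+10^(88.9/10)) = 90.07 dB SPL.
Then apply −20·log₁₀(21/3.5) = -15.56 dB → 74.5 dB SPL.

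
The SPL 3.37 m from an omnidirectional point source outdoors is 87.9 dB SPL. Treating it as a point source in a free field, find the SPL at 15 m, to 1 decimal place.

74.9 dB SPL

Inverse-square spreading gives ΔL = −20·log₁₀(d₂/d₁).
ΔL = −20·log₁₀(15/3.37) = -12.97 dB, so L₂ = 87.9 + (-12.97) = 74.9 dB SPL.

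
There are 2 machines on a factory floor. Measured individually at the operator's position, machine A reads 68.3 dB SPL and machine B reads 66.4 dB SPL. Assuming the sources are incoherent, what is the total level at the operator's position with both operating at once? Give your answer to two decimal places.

Add the sources as powers (linear), then convert back to dB:
L_total = 10·log₁₀(10^(68.3/10) + 10^(66.4/10)) = 10·log₁₀(11130000) = 70.46 dB SPL.

70.46 dB SPL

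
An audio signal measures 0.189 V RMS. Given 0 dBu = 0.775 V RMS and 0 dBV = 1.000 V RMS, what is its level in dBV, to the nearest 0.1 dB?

dBV = 20·log₁₀(V / 1.000 V).
20·log₁₀(0.189/1.000) = -14.5 dBV.

-14.5 dBV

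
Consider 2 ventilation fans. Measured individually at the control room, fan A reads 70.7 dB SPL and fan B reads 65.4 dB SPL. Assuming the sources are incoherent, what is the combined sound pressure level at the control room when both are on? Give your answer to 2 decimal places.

71.82 dB SPL

Add the sources as powers (linear), then convert back to dB:
L_total = 10·log₁₀(10^(70.7/10) + 10^(65.4/10)) = 10·log₁₀(15220000) = 71.82 dB SPL.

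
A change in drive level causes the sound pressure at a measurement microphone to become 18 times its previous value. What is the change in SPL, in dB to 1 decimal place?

SPL change from a pressure ratio uses the 20·log₁₀ form:
20·log₁₀(18) = 25.1 dB.

25.1 dB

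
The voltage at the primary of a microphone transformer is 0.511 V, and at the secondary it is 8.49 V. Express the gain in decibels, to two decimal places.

Voltage is an amplitude quantity, so gain = 20·log₁₀(V_out/V_in).
20·log₁₀(8.49/0.511) = 20·log₁₀(16.61) = 24.41 dB.

24.41 dB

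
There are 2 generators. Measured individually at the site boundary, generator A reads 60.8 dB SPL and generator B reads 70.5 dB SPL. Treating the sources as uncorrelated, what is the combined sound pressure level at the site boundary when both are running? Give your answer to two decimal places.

Uncorrelated sources add in intensity (power), not in dB.
L_total = 10·log₁₀(10^(60.8/10) + 10^(70.5/10)) = 10·log₁₀(12420000) = 70.94 dB SPL.

70.94 dB SPL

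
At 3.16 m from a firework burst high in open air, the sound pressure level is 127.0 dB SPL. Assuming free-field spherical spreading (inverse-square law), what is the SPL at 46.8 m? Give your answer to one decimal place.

Inverse-square spreading gives ΔL = −20·log₁₀(d₂/d₁).
ΔL = −20·log₁₀(46.8/3.16) = -23.41 dB, so L₂ = 127.0 + (-23.41) = 103.6 dB SPL.

103.6 dB SPL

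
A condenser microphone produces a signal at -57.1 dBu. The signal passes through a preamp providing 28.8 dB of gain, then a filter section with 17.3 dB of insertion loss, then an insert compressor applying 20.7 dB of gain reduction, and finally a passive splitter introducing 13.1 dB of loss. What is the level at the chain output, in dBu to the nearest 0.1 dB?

In dB, series stages simply add:
-57.1 + 28.8 − 17.3 − 20.7 − 13.1 = -79.4 dBu.

-79.4 dBu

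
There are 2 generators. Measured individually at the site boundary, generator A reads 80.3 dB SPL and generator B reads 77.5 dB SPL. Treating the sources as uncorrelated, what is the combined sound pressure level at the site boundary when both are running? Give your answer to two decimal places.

Incoherent sources sum as intensities:
L_total = 10·log₁₀(10^(80.3/10) + 10^(77.5/10)) = 10·log₁₀(163400000) = 82.13 dB SPL.

82.13 dB SPL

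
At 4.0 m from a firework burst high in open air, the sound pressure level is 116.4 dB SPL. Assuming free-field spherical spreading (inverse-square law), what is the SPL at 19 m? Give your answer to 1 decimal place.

102.9 dB SPL

For a point source in a free field, ΔL = −20·log₁₀(d₂/d₁).
ΔL = −20·log₁₀(19/4.0) = -13.53 dB, so L₂ = 116.4 + (-13.53) = 102.9 dB SPL.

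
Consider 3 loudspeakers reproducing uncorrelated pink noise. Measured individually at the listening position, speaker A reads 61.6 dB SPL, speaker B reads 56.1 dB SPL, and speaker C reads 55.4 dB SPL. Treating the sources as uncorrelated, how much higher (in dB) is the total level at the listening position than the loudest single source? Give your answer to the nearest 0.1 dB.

Uncorrelated sources add in intensity (power), not in dB.
L_total = 10·log₁₀(10^(61.6/10) + 10^(56.1/10) + 10^(55.4/10)) = 63.42 dB SPL.
Excess over the loudest (61.6 dB): 63.42 − 61.6 = 1.8 dB.

1.8 dB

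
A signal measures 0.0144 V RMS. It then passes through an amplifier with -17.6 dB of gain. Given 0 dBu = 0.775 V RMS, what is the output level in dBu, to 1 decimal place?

-52.2 dBu

Input level: 20·log₁₀(0.0144/0.775) = -34.62 dBu.
Output: -34.62 − 17.6 = -52.2 dBu.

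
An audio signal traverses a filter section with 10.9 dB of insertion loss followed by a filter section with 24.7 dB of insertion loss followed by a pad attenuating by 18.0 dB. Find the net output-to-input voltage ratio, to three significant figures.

0.00209

Net gain = (−10.9) + (−24.7) + (−18.0) = -53.6 dB.
Voltage ratio = 10^(-53.6/20) = 0.00209.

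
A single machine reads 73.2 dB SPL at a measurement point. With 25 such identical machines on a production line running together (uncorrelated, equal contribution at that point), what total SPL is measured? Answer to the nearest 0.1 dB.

87.2 dB SPL

25 equal incoherent sources raise the level by 10·log₁₀(25) = 13.98 dB.
L_total = 73.2 + 13.98 = 87.2 dB SPL.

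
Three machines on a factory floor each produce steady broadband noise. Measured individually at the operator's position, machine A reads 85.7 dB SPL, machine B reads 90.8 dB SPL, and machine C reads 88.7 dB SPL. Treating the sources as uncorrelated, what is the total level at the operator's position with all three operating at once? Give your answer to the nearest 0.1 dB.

Incoherent sources sum as intensities:
L_total = 10·log₁₀(10^(85.7/10) + 10^(90.8/10) + 10^(88.7/10)) = 10·log₁₀(2315000000) = 93.6 dB SPL.

93.6 dB SPL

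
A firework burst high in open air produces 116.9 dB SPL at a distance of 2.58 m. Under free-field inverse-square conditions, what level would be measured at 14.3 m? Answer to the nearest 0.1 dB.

For a point source in a free field, ΔL = −20·log₁₀(d₂/d₁).
ΔL = −20·log₁₀(14.3/2.58) = -14.87 dB, so L₂ = 116.9 + (-14.87) = 102.0 dB SPL.

102.0 dB SPL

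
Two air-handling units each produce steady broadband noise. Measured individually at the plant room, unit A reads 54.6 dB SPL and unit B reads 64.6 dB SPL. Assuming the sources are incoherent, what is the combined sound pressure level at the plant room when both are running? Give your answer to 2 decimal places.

65.01 dB SPL

Uncorrelated sources add in intensity (power), not in dB.
L_total = 10·log₁₀(10^(54.6/10) + 10^(64.6/10)) = 10·log₁₀(3172000) = 65.01 dB SPL.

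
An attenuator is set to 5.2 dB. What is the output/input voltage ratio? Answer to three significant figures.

0.550

Voltage ratio = 10^(dB/20).
10^(-5.2/20) = 10^(-0.2600) = 0.550.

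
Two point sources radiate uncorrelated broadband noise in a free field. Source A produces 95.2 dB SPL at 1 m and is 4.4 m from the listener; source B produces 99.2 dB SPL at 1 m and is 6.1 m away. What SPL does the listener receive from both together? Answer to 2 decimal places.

85.96 dB SPL

At the listener: L_A = 95.2 − 20·log₁₀(4.4) = 82.331 dB; L_B = 99.2 − 20·log₁₀(6.1) = 83.493 dB.
Combined: 10·log₁₀(10^(82.331/10)+10^(83.493/10)) = 85.96 dB SPL.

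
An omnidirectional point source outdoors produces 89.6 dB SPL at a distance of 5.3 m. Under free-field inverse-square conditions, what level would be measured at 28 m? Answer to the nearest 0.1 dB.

Inverse-square spreading gives ΔL = −20·log₁₀(d₂/d₁).
ΔL = −20·log₁₀(28/5.3) = -14.46 dB, so L₂ = 89.6 + (-14.46) = 75.1 dB SPL.

75.1 dB SPL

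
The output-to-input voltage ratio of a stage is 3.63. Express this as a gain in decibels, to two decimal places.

For a voltage ratio, dB = 20·log₁₀(V₂/V₁).
20·log₁₀(3.63) = 11.20 dB.

11.20 dB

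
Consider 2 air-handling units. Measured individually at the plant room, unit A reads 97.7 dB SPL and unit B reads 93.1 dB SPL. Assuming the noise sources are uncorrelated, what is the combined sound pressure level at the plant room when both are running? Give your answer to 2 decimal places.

98.99 dB SPL

Incoherent sources sum as intensities:
L_total = 10·log₁₀(10^(97.7/10) + 10^(93.1/10)) = 10·log₁₀(7930000000) = 98.99 dB SPL.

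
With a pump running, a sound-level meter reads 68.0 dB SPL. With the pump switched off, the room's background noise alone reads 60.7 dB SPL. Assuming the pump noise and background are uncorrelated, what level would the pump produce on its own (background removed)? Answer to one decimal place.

67.1 dB SPL

Remove the background by subtracting linear intensities:
L_src = 10·log₁₀(10^(68.0/10) − 10^(60.7/10)) = 10·log₁₀(5135000) = 67.1 dB SPL.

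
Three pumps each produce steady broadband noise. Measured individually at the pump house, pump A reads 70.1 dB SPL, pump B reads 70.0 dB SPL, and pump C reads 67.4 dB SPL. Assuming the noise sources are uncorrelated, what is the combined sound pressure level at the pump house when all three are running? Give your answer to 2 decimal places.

Add the sources as powers (linear), then convert back to dB:
L_total = 10·log₁₀(10^(70.1/10) + 10^(70.0/10) + 10^(67.4/10)) = 10·log₁₀(25730000) = 74.10 dB SPL.

74.10 dB SPL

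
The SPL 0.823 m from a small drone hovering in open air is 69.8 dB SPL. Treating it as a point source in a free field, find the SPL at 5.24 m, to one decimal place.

Inverse-square spreading gives ΔL = −20·log₁₀(d₂/d₁).
ΔL = −20·log₁₀(5.24/0.823) = -16.08 dB, so L₂ = 69.8 + (-16.08) = 53.7 dB SPL.

53.7 dB SPL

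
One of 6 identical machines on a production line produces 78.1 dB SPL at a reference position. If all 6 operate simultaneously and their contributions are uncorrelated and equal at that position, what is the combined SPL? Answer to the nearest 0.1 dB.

6 equal incoherent sources raise the level by 10·log₁₀(6) = 7.78 dB.
L_total = 78.1 + 7.78 = 85.9 dB SPL.

85.9 dB SPL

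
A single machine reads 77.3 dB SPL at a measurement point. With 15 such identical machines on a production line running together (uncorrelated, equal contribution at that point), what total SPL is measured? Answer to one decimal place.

89.1 dB SPL

15 equal incoherent sources raise the level by 10·log₁₀(15) = 11.76 dB.
L_total = 77.3 + 11.76 = 89.1 dB SPL.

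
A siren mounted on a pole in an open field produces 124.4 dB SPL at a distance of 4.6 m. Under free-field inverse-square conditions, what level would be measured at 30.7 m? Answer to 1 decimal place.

For a point source in a free field, ΔL = −20·log₁₀(d₂/d₁).
ΔL = −20·log₁₀(30.7/4.6) = -16.49 dB, so L₂ = 124.4 + (-16.49) = 107.9 dB SPL.

107.9 dB SPL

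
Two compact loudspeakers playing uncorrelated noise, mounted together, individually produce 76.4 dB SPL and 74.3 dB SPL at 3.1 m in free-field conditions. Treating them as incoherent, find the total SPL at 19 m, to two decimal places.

Combined at 3.1 m: 10·log₁₀(10^(76.4/10)+10^(74.3/10)) = 78.486 dB SPL.
Then apply −20·log₁₀(19/3.1) = -15.748 dB → 62.74 dB SPL.

62.74 dB SPL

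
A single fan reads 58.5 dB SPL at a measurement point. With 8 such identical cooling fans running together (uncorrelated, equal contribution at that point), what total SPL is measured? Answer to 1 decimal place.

8 equal incoherent sources raise the level by 10·log₁₀(8) = 9.03 dB.
L_total = 58.5 + 9.03 = 67.5 dB SPL.

67.5 dB SPL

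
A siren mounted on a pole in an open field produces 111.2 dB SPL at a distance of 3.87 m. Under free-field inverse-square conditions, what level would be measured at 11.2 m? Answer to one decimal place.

For a point source in a free field, ΔL = −20·log₁₀(d₂/d₁).
ΔL = −20·log₁₀(11.2/3.87) = -9.23 dB, so L₂ = 111.2 + (-9.23) = 102.0 dB SPL.

102.0 dB SPL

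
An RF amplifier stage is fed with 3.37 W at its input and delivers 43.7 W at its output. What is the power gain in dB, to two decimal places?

11.13 dB

Power ratio → dB uses the 10·log₁₀ form:
10·log₁₀(43.7/3.37) = 10·log₁₀(12.97) = 11.13 dB.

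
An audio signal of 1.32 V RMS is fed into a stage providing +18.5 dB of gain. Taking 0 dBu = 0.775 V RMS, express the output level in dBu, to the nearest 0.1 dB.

Input level: 20·log₁₀(1.32/0.775) = 4.63 dBu.
Output: 4.63 + 18.5 = +23.1 dBu.

+23.1 dBu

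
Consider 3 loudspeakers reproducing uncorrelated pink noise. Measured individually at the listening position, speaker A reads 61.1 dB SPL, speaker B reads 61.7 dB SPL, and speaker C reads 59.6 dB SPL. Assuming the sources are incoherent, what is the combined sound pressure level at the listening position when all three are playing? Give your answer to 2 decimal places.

65.66 dB SPL

Uncorrelated sources add in intensity (power), not in dB.
L_total = 10·log₁₀(10^(61.1/10) + 10^(61.7/10) + 10^(59.6/10)) = 10·log₁₀(3679000) = 65.66 dB SPL.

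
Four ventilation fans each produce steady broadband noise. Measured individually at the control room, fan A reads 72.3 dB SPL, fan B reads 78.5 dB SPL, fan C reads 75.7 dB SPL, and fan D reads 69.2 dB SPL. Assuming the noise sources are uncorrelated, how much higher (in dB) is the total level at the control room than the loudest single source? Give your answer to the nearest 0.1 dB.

2.7 dB

Uncorrelated sources add in intensity (power), not in dB.
L_total = 10·log₁₀(10^(72.3/10) + 10^(78.5/10) + 10^(75.7/10) + 10^(69.2/10)) = 81.25 dB SPL.
Excess over the loudest (78.5 dB): 81.25 − 78.5 = 2.7 dB.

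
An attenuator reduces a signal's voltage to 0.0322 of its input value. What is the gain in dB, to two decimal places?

For a voltage ratio, dB = 20·log₁₀(V₂/V₁).
20·log₁₀(0.0322) = -29.84 dB.

-29.84 dB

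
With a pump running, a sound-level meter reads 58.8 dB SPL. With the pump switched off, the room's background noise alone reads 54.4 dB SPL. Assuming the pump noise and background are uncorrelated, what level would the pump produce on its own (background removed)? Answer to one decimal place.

56.8 dB SPL

Remove the background by subtracting linear intensities:
L_src = 10·log₁₀(10^(58.8/10) − 10^(54.4/10)) = 10·log₁₀(483200) = 56.8 dB SPL.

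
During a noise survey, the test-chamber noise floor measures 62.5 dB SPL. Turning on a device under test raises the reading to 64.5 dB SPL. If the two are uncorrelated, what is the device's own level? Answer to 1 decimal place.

Remove the background by subtracting linear intensities:
L_src = 10·log₁₀(10^(64.5/10) − 10^(62.5/10)) = 10·log₁₀(1040000) = 60.2 dB SPL.

60.2 dB SPL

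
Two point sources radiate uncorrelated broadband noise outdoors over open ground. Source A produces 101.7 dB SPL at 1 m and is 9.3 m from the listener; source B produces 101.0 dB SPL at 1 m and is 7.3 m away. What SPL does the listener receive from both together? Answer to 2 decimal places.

86.10 dB SPL

At the listener: L_A = 101.7 − 20·log₁₀(9.3) = 82.330 dB; L_B = 101.0 − 20·log₁₀(7.3) = 83.734 dB.
Combined: 10·log₁₀(10^(82.330/10)+10^(83.734/10)) = 86.10 dB SPL.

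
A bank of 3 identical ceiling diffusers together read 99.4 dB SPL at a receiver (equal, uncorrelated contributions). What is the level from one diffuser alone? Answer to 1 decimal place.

3 equal incoherent sources add 10·log₁₀(3) = 4.77 dB over one source.
L_one = 99.4 − 4.77 = 94.6 dB SPL.

94.6 dB SPL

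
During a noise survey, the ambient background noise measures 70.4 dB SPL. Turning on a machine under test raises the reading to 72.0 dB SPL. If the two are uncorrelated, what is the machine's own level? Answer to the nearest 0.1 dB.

Background correction is a power subtraction:
L_src = 10·log₁₀(10^(72.0/10) − 10^(70.4/10)) = 10·log₁₀(4884000) = 66.9 dB SPL.

66.9 dB SPL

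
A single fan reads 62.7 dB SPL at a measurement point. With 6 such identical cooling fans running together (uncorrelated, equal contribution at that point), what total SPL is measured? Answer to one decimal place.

6 equal incoherent sources raise the level by 10·log₁₀(6) = 7.78 dB.
L_total = 62.7 + 7.78 = 70.5 dB SPL.

70.5 dB SPL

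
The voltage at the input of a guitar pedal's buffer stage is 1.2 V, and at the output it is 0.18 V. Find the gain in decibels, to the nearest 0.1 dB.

For a voltage ratio, dB = 20·log₁₀(V₂/V₁).
20·log₁₀(0.18/1.2) = 20·log₁₀(0.1500) = -16.5 dB.

-16.5 dB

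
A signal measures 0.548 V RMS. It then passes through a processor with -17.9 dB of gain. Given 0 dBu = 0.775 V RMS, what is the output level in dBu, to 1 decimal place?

Input level: 20·log₁₀(0.548/0.775) = -3.01 dBu.
Output: -3.01 − 17.9 = -20.9 dBu.

-20.9 dBu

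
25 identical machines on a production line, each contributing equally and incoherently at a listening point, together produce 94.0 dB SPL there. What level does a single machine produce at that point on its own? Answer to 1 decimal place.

80.0 dB SPL

25 equal incoherent sources add 10·log₁₀(25) = 13.98 dB over one source.
L_one = 94.0 − 13.98 = 80.0 dB SPL.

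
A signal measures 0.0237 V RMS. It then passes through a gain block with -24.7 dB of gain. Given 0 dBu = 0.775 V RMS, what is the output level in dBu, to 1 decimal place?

-55.0 dBu

Input level: 20·log₁₀(0.0237/0.775) = -30.29 dBu.
Output: -30.29 − 24.7 = -55.0 dBu.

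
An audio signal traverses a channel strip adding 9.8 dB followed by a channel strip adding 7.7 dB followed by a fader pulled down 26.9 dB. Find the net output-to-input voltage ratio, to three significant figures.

0.339

Net gain = 9.8 + 7.7 + (−26.9) = -9.4 dB.
Voltage ratio = 10^(-9.4/20) = 0.339.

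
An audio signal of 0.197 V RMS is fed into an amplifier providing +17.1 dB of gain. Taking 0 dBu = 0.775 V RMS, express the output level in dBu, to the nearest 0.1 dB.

Input level: 20·log₁₀(0.197/0.775) = -11.90 dBu.
Output: -11.90 + 17.1 = +5.2 dBu.

+5.2 dBu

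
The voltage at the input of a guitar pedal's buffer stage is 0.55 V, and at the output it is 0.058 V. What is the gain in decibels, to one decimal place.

-19.5 dB

Voltage ratio → dB uses the 20·log₁₀ form:
20·log₁₀(0.058/0.55) = 20·log₁₀(0.1055) = -19.5 dB.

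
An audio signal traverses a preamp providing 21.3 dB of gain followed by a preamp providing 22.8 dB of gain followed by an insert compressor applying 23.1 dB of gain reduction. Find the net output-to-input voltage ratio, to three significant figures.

11.2

Net gain = 21.3 + 22.8 + (−23.1) = 21.0 dB.
Voltage ratio = 10^(21.0/20) = 11.2.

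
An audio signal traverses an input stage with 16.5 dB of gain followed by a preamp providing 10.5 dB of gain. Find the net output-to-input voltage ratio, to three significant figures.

22.4

Net gain = 16.5 + 10.5 = 27.0 dB.
Voltage ratio = 10^(27.0/20) = 22.4.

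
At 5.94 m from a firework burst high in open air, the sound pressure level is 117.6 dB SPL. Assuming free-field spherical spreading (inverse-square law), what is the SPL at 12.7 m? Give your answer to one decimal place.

111.0 dB SPL

For a point source in a free field, ΔL = −20·log₁₀(d₂/d₁).
ΔL = −20·log₁₀(12.7/5.94) = -6.60 dB, so L₂ = 117.6 + (-6.60) = 111.0 dB SPL.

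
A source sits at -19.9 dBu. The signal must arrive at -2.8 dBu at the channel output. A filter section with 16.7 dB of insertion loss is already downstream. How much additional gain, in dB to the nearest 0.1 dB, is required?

33.8 dB

The required make-up gain is the shortfall in the dB sum.
G = -2.8 − (-19.9) + 16.7 = 33.8 dB.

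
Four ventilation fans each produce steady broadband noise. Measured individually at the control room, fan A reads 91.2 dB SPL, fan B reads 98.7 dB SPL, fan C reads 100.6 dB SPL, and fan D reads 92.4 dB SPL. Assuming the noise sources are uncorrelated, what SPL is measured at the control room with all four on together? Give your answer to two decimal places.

103.41 dB SPL

Add the sources as powers (linear), then convert back to dB:
L_total = 10·log₁₀(10^(91.2/10) + 10^(98.7/10) + 10^(100.6/10) + 10^(92.4/10)) = 10·log₁₀(21951000000) = 103.41 dB SPL.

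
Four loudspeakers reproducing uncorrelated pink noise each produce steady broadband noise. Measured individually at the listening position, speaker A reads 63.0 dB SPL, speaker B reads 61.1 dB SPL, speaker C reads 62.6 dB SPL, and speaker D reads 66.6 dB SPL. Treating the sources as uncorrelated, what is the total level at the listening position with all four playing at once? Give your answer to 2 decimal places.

69.86 dB SPL

Add the sources as powers (linear), then convert back to dB:
L_total = 10·log₁₀(10^(63.0/10) + 10^(61.1/10) + 10^(62.6/10) + 10^(66.6/10)) = 10·log₁₀(9674000) = 69.86 dB SPL.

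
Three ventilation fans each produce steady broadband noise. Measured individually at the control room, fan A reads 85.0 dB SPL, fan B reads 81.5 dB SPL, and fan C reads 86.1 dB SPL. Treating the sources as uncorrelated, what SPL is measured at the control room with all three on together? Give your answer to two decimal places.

89.37 dB SPL

Incoherent sources sum as intensities:
L_total = 10·log₁₀(10^(85.0/10) + 10^(81.5/10) + 10^(86.1/10)) = 10·log₁₀(864900000) = 89.37 dB SPL.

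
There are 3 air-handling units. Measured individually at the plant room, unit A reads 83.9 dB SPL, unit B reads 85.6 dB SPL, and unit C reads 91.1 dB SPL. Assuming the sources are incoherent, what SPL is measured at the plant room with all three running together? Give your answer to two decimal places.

92.78 dB SPL

Incoherent sources sum as intensities:
L_total = 10·log₁₀(10^(83.9/10) + 10^(85.6/10) + 10^(91.1/10)) = 10·log₁₀(1897000000) = 92.78 dB SPL.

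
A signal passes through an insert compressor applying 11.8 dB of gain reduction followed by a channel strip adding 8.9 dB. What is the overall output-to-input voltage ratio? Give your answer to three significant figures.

0.716

Net gain = (−11.8) + 8.9 = -2.9 dB.
Voltage ratio = 10^(-2.9/20) = 0.716.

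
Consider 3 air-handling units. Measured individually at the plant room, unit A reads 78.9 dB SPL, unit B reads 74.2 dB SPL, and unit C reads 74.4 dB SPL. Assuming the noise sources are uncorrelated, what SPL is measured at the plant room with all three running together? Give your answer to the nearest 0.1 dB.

Uncorrelated sources add in intensity (power), not in dB.
L_total = 10·log₁₀(10^(78.9/10) + 10^(74.2/10) + 10^(74.4/10)) = 10·log₁₀(131500000) = 81.2 dB SPL.

81.2 dB SPL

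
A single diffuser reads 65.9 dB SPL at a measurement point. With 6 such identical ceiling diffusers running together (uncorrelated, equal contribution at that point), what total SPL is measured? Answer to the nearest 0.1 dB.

73.7 dB SPL

6 equal incoherent sources raise the level by 10·log₁₀(6) = 7.78 dB.
L_total = 65.9 + 7.78 = 73.7 dB SPL.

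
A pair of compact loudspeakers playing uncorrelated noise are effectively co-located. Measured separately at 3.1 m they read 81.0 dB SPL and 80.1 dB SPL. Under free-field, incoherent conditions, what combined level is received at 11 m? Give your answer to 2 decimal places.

72.58 dB SPL

Combined at 3.1 m: 10·log₁₀(10^(81.0/10)+10^(80.1/10)) = 83.584 dB SPL.
Then apply −20·log₁₀(11/3.1) = -11.001 dB → 72.58 dB SPL.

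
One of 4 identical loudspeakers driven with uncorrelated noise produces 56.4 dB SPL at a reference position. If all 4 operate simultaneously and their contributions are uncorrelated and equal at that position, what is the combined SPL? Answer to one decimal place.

62.4 dB SPL

4 equal incoherent sources raise the level by 10·log₁₀(4) = 6.02 dB.
L_total = 56.4 + 6.02 = 62.4 dB SPL.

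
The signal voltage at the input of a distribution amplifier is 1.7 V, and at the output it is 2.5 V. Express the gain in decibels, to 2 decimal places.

3.35 dB

For a voltage ratio, dB = 20·log₁₀(V₂/V₁).
20·log₁₀(2.5/1.7) = 20·log₁₀(1.471) = 3.35 dB.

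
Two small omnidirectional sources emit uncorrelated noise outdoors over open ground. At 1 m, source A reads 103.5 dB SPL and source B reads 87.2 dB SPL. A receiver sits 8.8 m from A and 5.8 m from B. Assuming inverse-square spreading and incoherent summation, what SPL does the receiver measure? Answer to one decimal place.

At the listener: L_A = 103.5 − 20·log₁₀(8.8) = 84.61 dB; L_B = 87.2 − 20·log₁₀(5.8) = 71.93 dB.
Combined: 10·log₁₀(10^(84.61/10)+10^(71.93/10)) = 84.8 dB SPL.

84.8 dB SPL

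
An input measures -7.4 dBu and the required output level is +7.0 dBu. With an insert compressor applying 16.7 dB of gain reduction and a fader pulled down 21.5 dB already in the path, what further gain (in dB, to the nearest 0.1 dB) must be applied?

52.6 dB

The required make-up gain is the shortfall in the dB sum.
G = +7.0 − (-7.4) + 16.7 + 21.5 = 52.6 dB.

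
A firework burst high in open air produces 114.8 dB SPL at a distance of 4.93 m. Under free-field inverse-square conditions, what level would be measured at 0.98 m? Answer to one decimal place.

128.8 dB SPL

For a point source in a free field, ΔL = −20·log₁₀(d₂/d₁).
ΔL = −20·log₁₀(0.98/4.93) = 14.03 dB, so L₂ = 114.8 + (14.03) = 128.8 dB SPL.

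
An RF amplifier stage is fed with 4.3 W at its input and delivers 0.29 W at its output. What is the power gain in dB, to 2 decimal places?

For a power ratio, dB = 10·log₁₀(P₂/P₁).
10·log₁₀(0.29/4.3) = 10·log₁₀(0.06744) = -11.71 dB.

-11.71 dB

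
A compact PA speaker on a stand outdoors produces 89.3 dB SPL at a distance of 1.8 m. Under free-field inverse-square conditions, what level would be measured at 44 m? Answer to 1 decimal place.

For a point source in a free field, ΔL = −20·log₁₀(d₂/d₁).
ΔL = −20·log₁₀(44/1.8) = -27.76 dB, so L₂ = 89.3 + (-27.76) = 61.5 dB SPL.

61.5 dB SPL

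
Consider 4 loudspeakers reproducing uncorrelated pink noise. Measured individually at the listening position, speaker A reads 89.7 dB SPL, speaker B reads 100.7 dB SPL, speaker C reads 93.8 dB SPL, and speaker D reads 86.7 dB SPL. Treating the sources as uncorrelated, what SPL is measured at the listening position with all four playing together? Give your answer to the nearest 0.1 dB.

101.9 dB SPL

Incoherent sources sum as intensities:
L_total = 10·log₁₀(10^(89.7/10) + 10^(100.7/10) + 10^(93.8/10) + 10^(86.7/10)) = 10·log₁₀(15549000000) = 101.9 dB SPL.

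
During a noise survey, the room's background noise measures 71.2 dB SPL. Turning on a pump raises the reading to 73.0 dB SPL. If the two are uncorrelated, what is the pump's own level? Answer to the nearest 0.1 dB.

Background correction is a power subtraction:
L_src = 10·log₁₀(10^(73.0/10) − 10^(71.2/10)) = 10·log₁₀(6770000) = 68.3 dB SPL.

68.3 dB SPL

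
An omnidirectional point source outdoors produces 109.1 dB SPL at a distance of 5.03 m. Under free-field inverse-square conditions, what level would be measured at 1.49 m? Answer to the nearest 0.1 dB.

For a point source in a free field, ΔL = −20·log₁₀(d₂/d₁).
ΔL = −20·log₁₀(1.49/5.03) = 10.57 dB, so L₂ = 109.1 + (10.57) = 119.7 dB SPL.

119.7 dB SPL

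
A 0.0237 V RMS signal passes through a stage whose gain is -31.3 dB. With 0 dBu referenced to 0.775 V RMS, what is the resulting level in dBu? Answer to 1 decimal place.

Input level: 20·log₁₀(0.0237/0.775) = -30.29 dBu.
Output: -30.29 − 31.3 = -61.6 dBu.

-61.6 dBu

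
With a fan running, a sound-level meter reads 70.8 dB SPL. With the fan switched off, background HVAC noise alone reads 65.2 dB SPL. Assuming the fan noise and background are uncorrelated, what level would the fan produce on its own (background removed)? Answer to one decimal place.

Background correction is a power subtraction:
L_src = 10·log₁₀(10^(70.8/10) − 10^(65.2/10)) = 10·log₁₀(8711000) = 69.4 dB SPL.

69.4 dB SPL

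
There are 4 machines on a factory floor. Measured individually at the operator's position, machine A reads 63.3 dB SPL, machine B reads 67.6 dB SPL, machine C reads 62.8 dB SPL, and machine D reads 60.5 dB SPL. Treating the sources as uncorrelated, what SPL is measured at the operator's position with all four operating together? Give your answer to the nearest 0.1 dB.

Uncorrelated sources add in intensity (power), not in dB.
L_total = 10·log₁₀(10^(63.3/10) + 10^(67.6/10) + 10^(62.8/10) + 10^(60.5/10)) = 10·log₁₀(10920000) = 70.4 dB SPL.

70.4 dB SPL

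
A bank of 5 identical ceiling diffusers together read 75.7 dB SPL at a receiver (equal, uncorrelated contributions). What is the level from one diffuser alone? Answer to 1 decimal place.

5 equal incoherent sources add 10·log₁₀(5) = 6.99 dB over one source.
L_one = 75.7 − 6.99 = 68.7 dB SPL.

68.7 dB SPL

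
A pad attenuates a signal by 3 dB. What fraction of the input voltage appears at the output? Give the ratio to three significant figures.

Voltage ratio = 10^(dB/20).
10^(-3/20) = 10^(-0.1500) = 0.708.

0.708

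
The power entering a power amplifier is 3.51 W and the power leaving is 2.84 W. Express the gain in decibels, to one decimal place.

Power is a power quantity, so gain = 10·log₁₀(P_out/P_in).
10·log₁₀(2.84/3.51) = 10·log₁₀(0.8091) = -0.9 dB.

-0.9 dB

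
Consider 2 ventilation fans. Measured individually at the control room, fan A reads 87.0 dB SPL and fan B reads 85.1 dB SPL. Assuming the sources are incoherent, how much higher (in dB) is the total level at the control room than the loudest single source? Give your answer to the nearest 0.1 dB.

Add the sources as powers (linear), then convert back to dB:
L_total = 10·log₁₀(10^(87.0/10) + 10^(85.1/10)) = 89.16 dB SPL.
Excess over the loudest (87.0 dB): 89.16 − 87.0 = 2.2 dB.

2.2 dB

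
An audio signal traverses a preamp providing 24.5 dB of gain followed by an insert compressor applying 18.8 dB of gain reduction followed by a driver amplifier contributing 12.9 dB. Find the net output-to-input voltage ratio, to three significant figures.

8.51

Net gain = 24.5 + (−18.8) + 12.9 = 18.6 dB.
Voltage ratio = 10^(18.6/20) = 8.51.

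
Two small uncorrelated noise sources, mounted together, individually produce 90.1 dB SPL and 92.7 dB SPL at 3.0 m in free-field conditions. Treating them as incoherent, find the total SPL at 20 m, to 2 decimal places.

78.12 dB SPL

Combined at 3.0 m: 10·log₁₀(10^(90.1/10)+10^(92.7/10)) = 94.602 dB SPL.
Then apply −20·log₁₀(20/3.0) = -16.478 dB → 78.12 dB SPL.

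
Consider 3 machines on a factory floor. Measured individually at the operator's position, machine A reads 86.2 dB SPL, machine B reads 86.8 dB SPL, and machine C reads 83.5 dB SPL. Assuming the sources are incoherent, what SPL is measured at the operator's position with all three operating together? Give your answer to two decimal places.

90.49 dB SPL

Uncorrelated sources add in intensity (power), not in dB.
L_total = 10·log₁₀(10^(86.2/10) + 10^(86.8/10) + 10^(83.5/10)) = 10·log₁₀(1119000000) = 90.49 dB SPL.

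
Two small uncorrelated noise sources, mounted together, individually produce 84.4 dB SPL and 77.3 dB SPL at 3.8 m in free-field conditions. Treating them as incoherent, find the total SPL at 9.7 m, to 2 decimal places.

77.03 dB SPL

Combined at 3.8 m: 10·log₁₀(10^(84.4/10)+10^(77.3/10)) = 85.174 dB SPL.
Then apply −20·log₁₀(9.7/3.8) = -8.140 dB → 77.03 dB SPL.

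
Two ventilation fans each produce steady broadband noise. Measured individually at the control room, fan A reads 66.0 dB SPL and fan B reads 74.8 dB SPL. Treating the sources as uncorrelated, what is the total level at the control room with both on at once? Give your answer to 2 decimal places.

Incoherent sources sum as intensities:
L_total = 10·log₁₀(10^(66.0/10) + 10^(74.8/10)) = 10·log₁₀(34180000) = 75.34 dB SPL.

75.34 dB SPL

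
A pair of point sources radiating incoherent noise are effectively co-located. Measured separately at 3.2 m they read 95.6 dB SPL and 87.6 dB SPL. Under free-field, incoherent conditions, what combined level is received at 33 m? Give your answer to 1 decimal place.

76.0 dB SPL

Combined at 3.2 m: 10·log₁₀(10^(95.6/10)+10^(87.6/10)) = 96.24 dB SPL.
Then apply −20·log₁₀(33/3.2) = -20.27 dB → 76.0 dB SPL.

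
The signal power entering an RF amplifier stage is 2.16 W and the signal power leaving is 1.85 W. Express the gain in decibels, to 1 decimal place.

-0.7 dB

Power ratio → dB uses the 10·log₁₀ form:
10·log₁₀(1.85/2.16) = 10·log₁₀(0.8565) = -0.7 dB.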